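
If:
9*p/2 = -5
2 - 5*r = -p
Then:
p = -10/9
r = 8/45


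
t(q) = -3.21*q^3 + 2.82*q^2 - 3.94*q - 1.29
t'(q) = -9.63*q^2 + 5.64*q - 3.94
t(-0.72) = 4.21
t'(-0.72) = -12.99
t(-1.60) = 25.38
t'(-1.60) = -37.62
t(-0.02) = -1.21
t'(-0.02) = -4.06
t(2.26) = -32.84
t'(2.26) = -40.38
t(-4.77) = 430.05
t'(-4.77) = -249.95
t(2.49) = -43.17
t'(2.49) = -49.60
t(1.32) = -8.96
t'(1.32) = -13.27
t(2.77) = -58.79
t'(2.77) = -62.21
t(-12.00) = 5998.95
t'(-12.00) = -1458.34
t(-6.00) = 817.23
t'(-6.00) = -384.46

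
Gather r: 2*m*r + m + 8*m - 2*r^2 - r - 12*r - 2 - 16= 9*m - 2*r^2 + r*(2*m - 13) - 18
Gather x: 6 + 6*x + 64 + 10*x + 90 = 16*x + 160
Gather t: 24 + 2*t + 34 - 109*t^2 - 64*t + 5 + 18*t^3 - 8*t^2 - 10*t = 18*t^3 - 117*t^2 - 72*t + 63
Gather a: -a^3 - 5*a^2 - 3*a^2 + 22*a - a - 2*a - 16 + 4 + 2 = -a^3 - 8*a^2 + 19*a - 10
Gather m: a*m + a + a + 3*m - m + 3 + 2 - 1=2*a + m*(a + 2) + 4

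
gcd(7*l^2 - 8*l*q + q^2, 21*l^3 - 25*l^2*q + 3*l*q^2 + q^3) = -l + q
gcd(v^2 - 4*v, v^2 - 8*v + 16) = v - 4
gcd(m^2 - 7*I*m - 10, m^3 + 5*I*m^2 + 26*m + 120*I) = m - 5*I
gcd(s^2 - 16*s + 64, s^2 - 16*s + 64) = s^2 - 16*s + 64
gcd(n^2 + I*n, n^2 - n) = n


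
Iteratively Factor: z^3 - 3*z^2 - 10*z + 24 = (z - 2)*(z^2 - z - 12) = (z - 2)*(z + 3)*(z - 4)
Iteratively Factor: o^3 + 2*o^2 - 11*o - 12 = (o + 4)*(o^2 - 2*o - 3) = (o + 1)*(o + 4)*(o - 3)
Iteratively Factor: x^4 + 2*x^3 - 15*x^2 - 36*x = (x)*(x^3 + 2*x^2 - 15*x - 36) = x*(x - 4)*(x^2 + 6*x + 9) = x*(x - 4)*(x + 3)*(x + 3)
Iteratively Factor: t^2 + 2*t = (t + 2)*(t)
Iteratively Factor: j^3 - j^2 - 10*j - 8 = (j - 4)*(j^2 + 3*j + 2) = (j - 4)*(j + 2)*(j + 1)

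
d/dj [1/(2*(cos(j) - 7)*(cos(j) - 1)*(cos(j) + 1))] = (-3 - 14*cos(j)/sin(j)^2 + 2/sin(j)^2)/(2*(cos(j) - 7)^2*sin(j))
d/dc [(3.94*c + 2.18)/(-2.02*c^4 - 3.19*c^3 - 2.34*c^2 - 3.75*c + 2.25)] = (23.8764*c^4 + 42.7516*c^3 + 30.0822*c^2 + 10.2024*c + 17.04)/(4.0804*c^8 + 12.8876*c^7 + 19.6297*c^6 + 30.0792*c^5 + 20.3106*c^4 + 3.195*c^3 + 3.5325*c^2 - 16.875*c + 5.0625)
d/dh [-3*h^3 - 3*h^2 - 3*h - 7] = -9*h^2 - 6*h - 3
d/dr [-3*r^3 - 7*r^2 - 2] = r*(-9*r - 14)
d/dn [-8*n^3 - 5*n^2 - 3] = 2*n*(-12*n - 5)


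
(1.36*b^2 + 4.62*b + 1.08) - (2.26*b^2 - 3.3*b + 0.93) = -0.9*b^2 + 7.92*b + 0.15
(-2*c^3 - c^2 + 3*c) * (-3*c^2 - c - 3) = 6*c^5 + 5*c^4 - 2*c^3 - 9*c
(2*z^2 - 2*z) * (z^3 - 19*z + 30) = 2*z^5 - 2*z^4 - 38*z^3 + 98*z^2 - 60*z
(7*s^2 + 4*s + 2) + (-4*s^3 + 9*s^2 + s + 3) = -4*s^3 + 16*s^2 + 5*s + 5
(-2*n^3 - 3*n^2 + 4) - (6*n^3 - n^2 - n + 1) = -8*n^3 - 2*n^2 + n + 3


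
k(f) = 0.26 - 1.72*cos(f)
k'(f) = 1.72*sin(f)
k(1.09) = -0.54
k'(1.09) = 1.52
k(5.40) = -0.83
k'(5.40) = -1.33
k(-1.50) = 0.14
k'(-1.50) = -1.72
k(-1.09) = -0.54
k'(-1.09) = -1.52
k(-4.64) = 0.38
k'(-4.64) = 1.72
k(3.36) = 1.94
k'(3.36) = -0.37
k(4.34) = 0.89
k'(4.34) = -1.60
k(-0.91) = -0.80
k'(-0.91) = -1.36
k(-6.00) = -1.39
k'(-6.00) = 0.48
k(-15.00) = 1.57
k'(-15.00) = -1.12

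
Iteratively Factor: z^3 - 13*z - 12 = (z + 1)*(z^2 - z - 12) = (z + 1)*(z + 3)*(z - 4)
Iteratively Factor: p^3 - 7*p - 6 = (p + 1)*(p^2 - p - 6) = (p - 3)*(p + 1)*(p + 2)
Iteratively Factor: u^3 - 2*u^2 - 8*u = (u - 4)*(u^2 + 2*u) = u*(u - 4)*(u + 2)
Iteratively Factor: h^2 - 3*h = (h)*(h - 3)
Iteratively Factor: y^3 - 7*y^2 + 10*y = (y)*(y^2 - 7*y + 10) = y*(y - 2)*(y - 5)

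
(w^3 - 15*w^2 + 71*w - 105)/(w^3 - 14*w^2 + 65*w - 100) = (w^2 - 10*w + 21)/(w^2 - 9*w + 20)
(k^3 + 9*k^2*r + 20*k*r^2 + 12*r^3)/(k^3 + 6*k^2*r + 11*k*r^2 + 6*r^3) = (k + 6*r)/(k + 3*r)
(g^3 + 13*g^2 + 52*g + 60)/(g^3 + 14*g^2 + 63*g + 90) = (g + 2)/(g + 3)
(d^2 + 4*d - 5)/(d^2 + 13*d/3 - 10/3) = 3*(d - 1)/(3*d - 2)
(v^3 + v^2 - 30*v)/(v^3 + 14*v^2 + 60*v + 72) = v*(v - 5)/(v^2 + 8*v + 12)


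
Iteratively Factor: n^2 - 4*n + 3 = (n - 1)*(n - 3)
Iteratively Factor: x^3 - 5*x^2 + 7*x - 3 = (x - 1)*(x^2 - 4*x + 3) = (x - 3)*(x - 1)*(x - 1)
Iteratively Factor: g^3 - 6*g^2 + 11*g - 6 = (g - 3)*(g^2 - 3*g + 2) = (g - 3)*(g - 1)*(g - 2)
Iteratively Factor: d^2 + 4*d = (d)*(d + 4)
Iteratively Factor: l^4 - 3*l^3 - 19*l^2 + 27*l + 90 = (l + 3)*(l^3 - 6*l^2 - l + 30) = (l + 2)*(l + 3)*(l^2 - 8*l + 15) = (l - 3)*(l + 2)*(l + 3)*(l - 5)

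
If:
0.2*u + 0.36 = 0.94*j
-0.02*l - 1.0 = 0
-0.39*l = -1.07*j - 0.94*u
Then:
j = -3.24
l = -50.00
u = -17.05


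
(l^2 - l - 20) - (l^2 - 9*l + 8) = 8*l - 28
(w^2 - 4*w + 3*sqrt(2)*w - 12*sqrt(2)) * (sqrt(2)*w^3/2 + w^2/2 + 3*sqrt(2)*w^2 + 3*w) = sqrt(2)*w^5/2 + sqrt(2)*w^4 + 7*w^4/2 - 21*sqrt(2)*w^3/2 + 7*w^3 - 84*w^2 + 3*sqrt(2)*w^2 - 36*sqrt(2)*w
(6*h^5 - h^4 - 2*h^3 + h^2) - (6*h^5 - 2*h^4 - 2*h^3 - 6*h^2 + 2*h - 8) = h^4 + 7*h^2 - 2*h + 8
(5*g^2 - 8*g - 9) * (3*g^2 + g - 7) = 15*g^4 - 19*g^3 - 70*g^2 + 47*g + 63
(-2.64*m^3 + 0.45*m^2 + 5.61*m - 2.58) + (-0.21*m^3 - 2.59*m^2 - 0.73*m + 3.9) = -2.85*m^3 - 2.14*m^2 + 4.88*m + 1.32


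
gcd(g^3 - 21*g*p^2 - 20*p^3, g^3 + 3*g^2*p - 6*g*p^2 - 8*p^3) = g^2 + 5*g*p + 4*p^2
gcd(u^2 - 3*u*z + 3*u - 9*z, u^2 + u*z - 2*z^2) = 1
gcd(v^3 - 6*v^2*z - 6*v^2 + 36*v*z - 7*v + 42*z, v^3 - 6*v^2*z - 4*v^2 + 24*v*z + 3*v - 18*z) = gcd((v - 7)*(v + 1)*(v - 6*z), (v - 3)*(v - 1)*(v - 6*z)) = -v + 6*z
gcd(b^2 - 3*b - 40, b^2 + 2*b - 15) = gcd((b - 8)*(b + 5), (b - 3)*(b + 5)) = b + 5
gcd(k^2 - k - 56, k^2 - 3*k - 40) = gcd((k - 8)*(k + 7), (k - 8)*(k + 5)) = k - 8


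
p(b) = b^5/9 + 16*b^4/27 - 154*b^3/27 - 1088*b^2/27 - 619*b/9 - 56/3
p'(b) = 5*b^4/9 + 64*b^3/27 - 154*b^2/9 - 2176*b/27 - 619/9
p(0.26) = -39.37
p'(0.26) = -90.84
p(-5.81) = 78.96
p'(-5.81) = -9.98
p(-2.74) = 0.83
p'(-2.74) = 6.14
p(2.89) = -627.93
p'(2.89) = -348.63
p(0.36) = -48.90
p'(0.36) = -99.89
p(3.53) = -861.55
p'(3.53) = -375.96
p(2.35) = -450.82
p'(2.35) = -304.96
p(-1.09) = 16.48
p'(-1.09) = -3.55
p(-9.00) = -1178.67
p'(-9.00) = 1187.56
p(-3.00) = 0.00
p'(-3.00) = 0.00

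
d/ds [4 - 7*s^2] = -14*s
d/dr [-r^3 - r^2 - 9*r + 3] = -3*r^2 - 2*r - 9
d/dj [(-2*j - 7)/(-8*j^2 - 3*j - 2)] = (16*j^2 + 6*j - (2*j + 7)*(16*j + 3) + 4)/(8*j^2 + 3*j + 2)^2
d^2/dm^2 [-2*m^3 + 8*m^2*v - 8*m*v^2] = -12*m + 16*v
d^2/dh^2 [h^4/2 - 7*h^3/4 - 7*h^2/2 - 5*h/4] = 6*h^2 - 21*h/2 - 7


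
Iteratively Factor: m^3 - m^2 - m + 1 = (m - 1)*(m^2 - 1) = (m - 1)*(m + 1)*(m - 1)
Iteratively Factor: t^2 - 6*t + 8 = (t - 4)*(t - 2)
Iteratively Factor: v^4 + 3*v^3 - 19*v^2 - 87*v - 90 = (v - 5)*(v^3 + 8*v^2 + 21*v + 18) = (v - 5)*(v + 3)*(v^2 + 5*v + 6) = (v - 5)*(v + 2)*(v + 3)*(v + 3)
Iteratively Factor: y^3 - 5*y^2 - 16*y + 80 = (y - 5)*(y^2 - 16) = (y - 5)*(y + 4)*(y - 4)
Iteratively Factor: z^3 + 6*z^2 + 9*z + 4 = (z + 1)*(z^2 + 5*z + 4) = (z + 1)^2*(z + 4)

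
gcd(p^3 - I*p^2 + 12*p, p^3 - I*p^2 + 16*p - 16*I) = p - 4*I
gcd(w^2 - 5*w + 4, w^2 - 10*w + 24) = w - 4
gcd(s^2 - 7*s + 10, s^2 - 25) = s - 5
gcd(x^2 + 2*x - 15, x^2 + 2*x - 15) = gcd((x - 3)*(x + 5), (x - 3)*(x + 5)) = x^2 + 2*x - 15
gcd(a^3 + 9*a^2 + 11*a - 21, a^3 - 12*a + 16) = 1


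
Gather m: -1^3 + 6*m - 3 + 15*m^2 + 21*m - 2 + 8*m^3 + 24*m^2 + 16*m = 8*m^3 + 39*m^2 + 43*m - 6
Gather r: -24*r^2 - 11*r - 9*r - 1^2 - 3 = -24*r^2 - 20*r - 4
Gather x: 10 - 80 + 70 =0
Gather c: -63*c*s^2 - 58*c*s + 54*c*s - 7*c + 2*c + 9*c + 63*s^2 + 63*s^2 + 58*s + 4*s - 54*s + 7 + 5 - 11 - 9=c*(-63*s^2 - 4*s + 4) + 126*s^2 + 8*s - 8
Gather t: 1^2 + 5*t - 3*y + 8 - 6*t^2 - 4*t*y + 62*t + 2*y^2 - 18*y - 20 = -6*t^2 + t*(67 - 4*y) + 2*y^2 - 21*y - 11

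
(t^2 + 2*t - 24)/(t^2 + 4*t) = (t^2 + 2*t - 24)/(t*(t + 4))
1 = 1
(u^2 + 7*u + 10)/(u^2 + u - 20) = (u + 2)/(u - 4)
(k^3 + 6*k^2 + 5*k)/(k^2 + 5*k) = k + 1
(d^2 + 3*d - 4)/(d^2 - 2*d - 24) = (d - 1)/(d - 6)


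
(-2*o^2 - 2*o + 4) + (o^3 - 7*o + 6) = o^3 - 2*o^2 - 9*o + 10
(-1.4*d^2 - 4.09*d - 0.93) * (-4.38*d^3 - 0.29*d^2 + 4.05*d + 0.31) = 6.132*d^5 + 18.3202*d^4 - 0.410499999999999*d^3 - 16.7288*d^2 - 5.0344*d - 0.2883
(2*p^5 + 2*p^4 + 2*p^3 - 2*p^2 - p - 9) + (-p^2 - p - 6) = 2*p^5 + 2*p^4 + 2*p^3 - 3*p^2 - 2*p - 15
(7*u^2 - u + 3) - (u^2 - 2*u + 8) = 6*u^2 + u - 5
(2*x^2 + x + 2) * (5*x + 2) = 10*x^3 + 9*x^2 + 12*x + 4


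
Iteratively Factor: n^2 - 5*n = (n)*(n - 5)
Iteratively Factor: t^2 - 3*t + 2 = (t - 1)*(t - 2)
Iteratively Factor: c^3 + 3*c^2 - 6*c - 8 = (c - 2)*(c^2 + 5*c + 4) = (c - 2)*(c + 1)*(c + 4)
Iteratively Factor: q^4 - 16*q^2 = (q)*(q^3 - 16*q) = q*(q + 4)*(q^2 - 4*q) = q^2*(q + 4)*(q - 4)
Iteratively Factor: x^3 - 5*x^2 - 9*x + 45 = (x - 3)*(x^2 - 2*x - 15) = (x - 5)*(x - 3)*(x + 3)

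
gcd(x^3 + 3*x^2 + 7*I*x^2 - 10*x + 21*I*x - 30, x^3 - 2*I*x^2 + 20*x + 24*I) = x + 2*I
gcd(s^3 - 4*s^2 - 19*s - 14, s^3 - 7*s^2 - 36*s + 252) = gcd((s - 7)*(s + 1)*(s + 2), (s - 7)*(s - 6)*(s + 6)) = s - 7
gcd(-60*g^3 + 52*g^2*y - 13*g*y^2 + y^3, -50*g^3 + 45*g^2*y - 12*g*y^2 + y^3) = 10*g^2 - 7*g*y + y^2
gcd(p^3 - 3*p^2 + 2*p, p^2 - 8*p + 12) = p - 2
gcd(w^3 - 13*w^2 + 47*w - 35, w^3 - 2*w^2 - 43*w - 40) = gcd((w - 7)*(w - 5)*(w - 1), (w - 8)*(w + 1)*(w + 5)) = 1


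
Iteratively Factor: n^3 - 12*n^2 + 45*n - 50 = (n - 5)*(n^2 - 7*n + 10) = (n - 5)*(n - 2)*(n - 5)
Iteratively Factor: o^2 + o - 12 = (o + 4)*(o - 3)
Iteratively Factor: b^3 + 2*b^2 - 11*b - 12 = (b - 3)*(b^2 + 5*b + 4) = (b - 3)*(b + 4)*(b + 1)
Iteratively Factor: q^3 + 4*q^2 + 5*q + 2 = (q + 1)*(q^2 + 3*q + 2) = (q + 1)^2*(q + 2)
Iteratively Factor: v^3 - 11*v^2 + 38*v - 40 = (v - 4)*(v^2 - 7*v + 10) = (v - 5)*(v - 4)*(v - 2)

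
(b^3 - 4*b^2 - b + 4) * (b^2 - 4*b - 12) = b^5 - 8*b^4 + 3*b^3 + 56*b^2 - 4*b - 48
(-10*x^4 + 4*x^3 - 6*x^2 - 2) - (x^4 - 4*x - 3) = -11*x^4 + 4*x^3 - 6*x^2 + 4*x + 1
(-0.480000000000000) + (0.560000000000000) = 0.0800000000000001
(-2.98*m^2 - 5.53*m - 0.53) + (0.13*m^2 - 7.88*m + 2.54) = -2.85*m^2 - 13.41*m + 2.01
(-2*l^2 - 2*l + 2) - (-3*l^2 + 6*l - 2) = l^2 - 8*l + 4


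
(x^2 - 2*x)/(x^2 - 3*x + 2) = x/(x - 1)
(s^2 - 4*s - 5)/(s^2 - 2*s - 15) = (s + 1)/(s + 3)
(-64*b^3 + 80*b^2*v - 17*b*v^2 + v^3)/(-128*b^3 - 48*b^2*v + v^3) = (8*b^2 - 9*b*v + v^2)/(16*b^2 + 8*b*v + v^2)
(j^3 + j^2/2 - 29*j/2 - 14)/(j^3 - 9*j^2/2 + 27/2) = (2*j^3 + j^2 - 29*j - 28)/(2*j^3 - 9*j^2 + 27)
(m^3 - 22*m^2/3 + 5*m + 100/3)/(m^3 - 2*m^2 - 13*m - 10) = (3*m^2 - 7*m - 20)/(3*(m^2 + 3*m + 2))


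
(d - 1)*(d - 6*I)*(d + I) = d^3 - d^2 - 5*I*d^2 + 6*d + 5*I*d - 6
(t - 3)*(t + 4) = t^2 + t - 12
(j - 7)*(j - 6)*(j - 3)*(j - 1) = j^4 - 17*j^3 + 97*j^2 - 207*j + 126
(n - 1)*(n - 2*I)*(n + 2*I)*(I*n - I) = I*n^4 - 2*I*n^3 + 5*I*n^2 - 8*I*n + 4*I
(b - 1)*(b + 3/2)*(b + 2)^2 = b^4 + 9*b^3/2 + 9*b^2/2 - 4*b - 6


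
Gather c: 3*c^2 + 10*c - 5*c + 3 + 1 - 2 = 3*c^2 + 5*c + 2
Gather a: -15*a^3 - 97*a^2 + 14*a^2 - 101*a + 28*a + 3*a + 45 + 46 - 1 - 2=-15*a^3 - 83*a^2 - 70*a + 88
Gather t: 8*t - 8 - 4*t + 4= 4*t - 4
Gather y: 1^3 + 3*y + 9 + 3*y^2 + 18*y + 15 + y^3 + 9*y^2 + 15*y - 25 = y^3 + 12*y^2 + 36*y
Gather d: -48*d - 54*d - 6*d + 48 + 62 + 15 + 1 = 126 - 108*d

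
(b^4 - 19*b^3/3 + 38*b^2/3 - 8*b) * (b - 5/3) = b^5 - 8*b^4 + 209*b^3/9 - 262*b^2/9 + 40*b/3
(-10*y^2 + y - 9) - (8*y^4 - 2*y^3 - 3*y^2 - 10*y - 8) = -8*y^4 + 2*y^3 - 7*y^2 + 11*y - 1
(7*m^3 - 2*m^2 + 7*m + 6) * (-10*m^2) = -70*m^5 + 20*m^4 - 70*m^3 - 60*m^2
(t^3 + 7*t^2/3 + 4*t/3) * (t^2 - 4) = t^5 + 7*t^4/3 - 8*t^3/3 - 28*t^2/3 - 16*t/3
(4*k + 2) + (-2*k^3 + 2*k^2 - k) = -2*k^3 + 2*k^2 + 3*k + 2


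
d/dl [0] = 0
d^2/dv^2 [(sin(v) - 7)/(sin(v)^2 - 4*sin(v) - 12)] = (-9*sin(v)^5 + 24*sin(v)^4 + 454*sin(v)^2 - 701*sin(v)/2 + 36*sin(3*v) + sin(5*v)/2 - 488)/((sin(v) - 6)^3*(sin(v) + 2)^3)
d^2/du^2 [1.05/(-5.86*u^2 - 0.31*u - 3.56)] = (72.11316*u^2 + 3.81486*u - 1.05*(11.72*u + 0.31)*(23.44*u + 0.62) + 43.80936)/(5.86*u^2 + 0.31*u + 3.56)^3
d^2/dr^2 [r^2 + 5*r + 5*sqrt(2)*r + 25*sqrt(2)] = 2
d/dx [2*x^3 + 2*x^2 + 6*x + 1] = 6*x^2 + 4*x + 6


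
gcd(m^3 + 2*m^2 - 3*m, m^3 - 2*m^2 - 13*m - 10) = 1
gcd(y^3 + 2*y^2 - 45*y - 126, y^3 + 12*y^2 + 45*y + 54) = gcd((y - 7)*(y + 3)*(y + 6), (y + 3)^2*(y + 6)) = y^2 + 9*y + 18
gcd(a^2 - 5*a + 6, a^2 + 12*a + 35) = 1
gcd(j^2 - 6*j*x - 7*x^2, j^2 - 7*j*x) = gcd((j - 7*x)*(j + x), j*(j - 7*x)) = -j + 7*x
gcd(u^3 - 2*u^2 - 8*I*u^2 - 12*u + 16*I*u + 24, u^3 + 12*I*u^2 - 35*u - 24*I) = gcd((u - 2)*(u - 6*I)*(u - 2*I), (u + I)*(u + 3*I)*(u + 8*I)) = 1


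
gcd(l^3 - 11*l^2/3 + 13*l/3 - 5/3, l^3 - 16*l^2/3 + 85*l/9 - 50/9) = l - 5/3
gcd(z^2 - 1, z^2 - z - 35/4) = 1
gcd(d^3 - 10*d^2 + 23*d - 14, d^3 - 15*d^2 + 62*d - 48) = d - 1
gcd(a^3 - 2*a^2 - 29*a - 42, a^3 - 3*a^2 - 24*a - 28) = a^2 - 5*a - 14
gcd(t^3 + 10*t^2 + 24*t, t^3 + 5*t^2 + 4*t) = t^2 + 4*t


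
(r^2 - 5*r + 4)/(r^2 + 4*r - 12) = (r^2 - 5*r + 4)/(r^2 + 4*r - 12)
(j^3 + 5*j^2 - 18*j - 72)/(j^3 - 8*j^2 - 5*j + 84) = (j + 6)/(j - 7)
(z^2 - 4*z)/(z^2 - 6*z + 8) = z/(z - 2)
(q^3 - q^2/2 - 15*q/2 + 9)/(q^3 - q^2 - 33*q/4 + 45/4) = 2*(q - 2)/(2*q - 5)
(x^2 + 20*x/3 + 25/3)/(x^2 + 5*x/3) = (x + 5)/x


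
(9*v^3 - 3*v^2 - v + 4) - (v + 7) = 9*v^3 - 3*v^2 - 2*v - 3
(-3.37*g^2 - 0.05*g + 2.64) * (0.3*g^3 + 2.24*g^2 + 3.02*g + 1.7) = -1.011*g^5 - 7.5638*g^4 - 9.4974*g^3 + 0.0336000000000007*g^2 + 7.8878*g + 4.488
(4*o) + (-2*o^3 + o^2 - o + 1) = -2*o^3 + o^2 + 3*o + 1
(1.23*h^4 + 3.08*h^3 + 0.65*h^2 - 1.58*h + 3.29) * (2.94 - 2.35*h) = -2.8905*h^5 - 3.6218*h^4 + 7.5277*h^3 + 5.624*h^2 - 12.3767*h + 9.6726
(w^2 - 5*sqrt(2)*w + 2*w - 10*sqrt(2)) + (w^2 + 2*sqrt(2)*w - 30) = 2*w^2 - 3*sqrt(2)*w + 2*w - 30 - 10*sqrt(2)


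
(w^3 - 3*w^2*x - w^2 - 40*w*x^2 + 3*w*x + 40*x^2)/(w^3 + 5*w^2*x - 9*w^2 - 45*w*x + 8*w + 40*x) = (w - 8*x)/(w - 8)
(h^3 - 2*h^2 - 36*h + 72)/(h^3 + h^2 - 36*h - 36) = (h - 2)/(h + 1)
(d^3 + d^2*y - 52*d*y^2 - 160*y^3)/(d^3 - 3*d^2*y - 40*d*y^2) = (d + 4*y)/d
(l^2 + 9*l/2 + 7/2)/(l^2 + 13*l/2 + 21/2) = (l + 1)/(l + 3)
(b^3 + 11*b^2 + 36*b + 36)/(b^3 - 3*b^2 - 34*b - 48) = (b + 6)/(b - 8)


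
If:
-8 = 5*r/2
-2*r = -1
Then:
No Solution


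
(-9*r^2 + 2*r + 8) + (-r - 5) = -9*r^2 + r + 3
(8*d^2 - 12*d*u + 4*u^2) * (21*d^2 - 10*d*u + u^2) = 168*d^4 - 332*d^3*u + 212*d^2*u^2 - 52*d*u^3 + 4*u^4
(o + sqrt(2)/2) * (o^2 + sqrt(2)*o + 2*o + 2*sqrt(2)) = o^3 + 2*o^2 + 3*sqrt(2)*o^2/2 + o + 3*sqrt(2)*o + 2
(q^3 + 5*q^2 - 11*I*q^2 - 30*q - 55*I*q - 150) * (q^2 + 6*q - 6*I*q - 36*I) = q^5 + 11*q^4 - 17*I*q^4 - 66*q^3 - 187*I*q^3 - 1056*q^2 - 330*I*q^2 - 2880*q + 1980*I*q + 5400*I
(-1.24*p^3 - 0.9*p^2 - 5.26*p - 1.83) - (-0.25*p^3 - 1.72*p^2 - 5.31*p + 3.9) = -0.99*p^3 + 0.82*p^2 + 0.0499999999999998*p - 5.73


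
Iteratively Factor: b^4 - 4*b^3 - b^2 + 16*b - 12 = (b + 2)*(b^3 - 6*b^2 + 11*b - 6) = (b - 1)*(b + 2)*(b^2 - 5*b + 6) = (b - 3)*(b - 1)*(b + 2)*(b - 2)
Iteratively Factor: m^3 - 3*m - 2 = (m + 1)*(m^2 - m - 2) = (m + 1)^2*(m - 2)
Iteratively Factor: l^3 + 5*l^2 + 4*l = (l)*(l^2 + 5*l + 4) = l*(l + 1)*(l + 4)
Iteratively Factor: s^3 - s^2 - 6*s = (s - 3)*(s^2 + 2*s) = s*(s - 3)*(s + 2)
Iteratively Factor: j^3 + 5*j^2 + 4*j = (j + 1)*(j^2 + 4*j) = (j + 1)*(j + 4)*(j)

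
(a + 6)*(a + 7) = a^2 + 13*a + 42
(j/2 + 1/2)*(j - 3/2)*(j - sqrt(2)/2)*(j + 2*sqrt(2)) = j^4/2 - j^3/4 + 3*sqrt(2)*j^3/4 - 7*j^2/4 - 3*sqrt(2)*j^2/8 - 9*sqrt(2)*j/8 + j/2 + 3/2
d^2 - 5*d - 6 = (d - 6)*(d + 1)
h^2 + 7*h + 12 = (h + 3)*(h + 4)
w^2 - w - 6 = (w - 3)*(w + 2)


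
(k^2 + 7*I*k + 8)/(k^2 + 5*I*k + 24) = (k - I)/(k - 3*I)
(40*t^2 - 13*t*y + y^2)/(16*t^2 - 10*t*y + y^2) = (-5*t + y)/(-2*t + y)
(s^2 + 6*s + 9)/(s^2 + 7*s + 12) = (s + 3)/(s + 4)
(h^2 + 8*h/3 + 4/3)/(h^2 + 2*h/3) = (h + 2)/h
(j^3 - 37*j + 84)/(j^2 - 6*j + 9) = (j^2 + 3*j - 28)/(j - 3)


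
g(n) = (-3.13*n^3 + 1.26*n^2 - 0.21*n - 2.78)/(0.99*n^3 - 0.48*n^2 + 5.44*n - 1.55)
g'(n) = (-9.39*n^2 + 2.52*n - 0.21)/(0.99*n^3 - 0.48*n^2 + 5.44*n - 1.55) + (-2.97*n^2 + 0.96*n - 5.44)*(-3.13*n^3 + 1.26*n^2 - 0.21*n - 2.78)/(0.99*n^3 - 0.48*n^2 + 5.44*n - 1.55)^2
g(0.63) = -1.65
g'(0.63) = 3.92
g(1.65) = -1.30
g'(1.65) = -0.57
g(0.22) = 7.65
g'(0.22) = 112.61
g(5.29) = -2.69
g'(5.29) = -0.15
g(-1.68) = -0.95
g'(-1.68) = 0.97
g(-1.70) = -0.97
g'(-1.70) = 0.96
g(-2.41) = -1.56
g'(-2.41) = 0.70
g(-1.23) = -0.48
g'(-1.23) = 1.12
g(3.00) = -2.06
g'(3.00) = -0.45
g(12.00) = -3.07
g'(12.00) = -0.02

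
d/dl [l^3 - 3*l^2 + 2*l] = 3*l^2 - 6*l + 2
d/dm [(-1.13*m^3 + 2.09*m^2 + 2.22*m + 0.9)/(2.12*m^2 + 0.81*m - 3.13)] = (-2.3956*m^4 - 1.8306*m^3 + 7.5972*m^2 - 16.8994*m - 7.6776)/(4.4944*m^4 + 3.4344*m^3 - 12.6151*m^2 - 5.0706*m + 9.7969)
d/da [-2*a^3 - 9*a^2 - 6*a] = -6*a^2 - 18*a - 6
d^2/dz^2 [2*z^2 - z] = 4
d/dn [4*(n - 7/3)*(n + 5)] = 8*n + 32/3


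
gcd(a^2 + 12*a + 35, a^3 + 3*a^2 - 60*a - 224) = a + 7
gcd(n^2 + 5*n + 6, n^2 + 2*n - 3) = n + 3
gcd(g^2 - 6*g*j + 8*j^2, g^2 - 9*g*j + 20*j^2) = g - 4*j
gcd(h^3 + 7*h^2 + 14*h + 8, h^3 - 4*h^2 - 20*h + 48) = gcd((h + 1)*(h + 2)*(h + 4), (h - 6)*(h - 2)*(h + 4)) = h + 4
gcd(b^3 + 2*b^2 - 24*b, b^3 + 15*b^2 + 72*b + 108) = b + 6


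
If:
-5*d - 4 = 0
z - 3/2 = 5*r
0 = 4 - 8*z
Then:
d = -4/5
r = -1/5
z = 1/2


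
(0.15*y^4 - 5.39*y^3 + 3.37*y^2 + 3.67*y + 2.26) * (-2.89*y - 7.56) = -0.4335*y^5 + 14.4431*y^4 + 31.0091*y^3 - 36.0835*y^2 - 34.2766*y - 17.0856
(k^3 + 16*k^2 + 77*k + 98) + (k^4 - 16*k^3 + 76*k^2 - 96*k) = k^4 - 15*k^3 + 92*k^2 - 19*k + 98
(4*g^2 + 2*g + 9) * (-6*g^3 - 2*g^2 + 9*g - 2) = -24*g^5 - 20*g^4 - 22*g^3 - 8*g^2 + 77*g - 18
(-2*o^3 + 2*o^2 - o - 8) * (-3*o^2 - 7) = 6*o^5 - 6*o^4 + 17*o^3 + 10*o^2 + 7*o + 56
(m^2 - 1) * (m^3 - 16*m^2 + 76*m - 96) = m^5 - 16*m^4 + 75*m^3 - 80*m^2 - 76*m + 96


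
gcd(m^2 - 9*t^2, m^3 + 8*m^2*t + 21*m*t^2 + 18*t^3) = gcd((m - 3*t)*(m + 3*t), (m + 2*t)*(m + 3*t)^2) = m + 3*t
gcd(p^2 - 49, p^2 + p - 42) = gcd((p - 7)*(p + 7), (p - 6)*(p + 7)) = p + 7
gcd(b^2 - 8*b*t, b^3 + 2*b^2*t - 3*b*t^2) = b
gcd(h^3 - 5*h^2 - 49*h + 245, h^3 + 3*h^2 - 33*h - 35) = h^2 + 2*h - 35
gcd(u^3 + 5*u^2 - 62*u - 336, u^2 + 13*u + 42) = u^2 + 13*u + 42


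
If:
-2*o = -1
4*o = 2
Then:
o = 1/2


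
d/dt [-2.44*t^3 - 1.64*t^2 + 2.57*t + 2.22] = -7.32*t^2 - 3.28*t + 2.57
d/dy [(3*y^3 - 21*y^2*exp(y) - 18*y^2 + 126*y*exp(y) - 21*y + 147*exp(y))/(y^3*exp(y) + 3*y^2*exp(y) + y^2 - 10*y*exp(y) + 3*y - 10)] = 3*(-(y^3 - 7*y^2*exp(y) - 6*y^2 + 42*y*exp(y) - 7*y + 49*exp(y))*(y^3*exp(y) + 6*y^2*exp(y) - 4*y*exp(y) + 2*y - 10*exp(y) + 3) + (-7*y^2*exp(y) + 3*y^2 + 28*y*exp(y) - 12*y + 91*exp(y) - 7)*(y^3*exp(y) + 3*y^2*exp(y) + y^2 - 10*y*exp(y) + 3*y - 10))/(y^3*exp(y) + 3*y^2*exp(y) + y^2 - 10*y*exp(y) + 3*y - 10)^2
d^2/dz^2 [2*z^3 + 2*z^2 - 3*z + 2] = 12*z + 4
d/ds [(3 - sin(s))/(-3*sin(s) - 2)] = 11*cos(s)/(3*sin(s) + 2)^2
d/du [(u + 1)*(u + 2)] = 2*u + 3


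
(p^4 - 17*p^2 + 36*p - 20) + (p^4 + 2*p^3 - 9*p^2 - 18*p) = 2*p^4 + 2*p^3 - 26*p^2 + 18*p - 20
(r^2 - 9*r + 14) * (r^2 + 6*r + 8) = r^4 - 3*r^3 - 32*r^2 + 12*r + 112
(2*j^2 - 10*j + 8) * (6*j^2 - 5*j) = 12*j^4 - 70*j^3 + 98*j^2 - 40*j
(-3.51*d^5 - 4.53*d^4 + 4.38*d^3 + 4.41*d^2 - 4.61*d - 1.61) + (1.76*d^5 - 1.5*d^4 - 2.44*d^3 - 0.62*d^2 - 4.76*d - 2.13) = -1.75*d^5 - 6.03*d^4 + 1.94*d^3 + 3.79*d^2 - 9.37*d - 3.74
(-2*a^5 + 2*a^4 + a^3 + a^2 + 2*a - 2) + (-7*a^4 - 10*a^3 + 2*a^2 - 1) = -2*a^5 - 5*a^4 - 9*a^3 + 3*a^2 + 2*a - 3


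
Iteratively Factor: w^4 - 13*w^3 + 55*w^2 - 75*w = (w - 5)*(w^3 - 8*w^2 + 15*w) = (w - 5)^2*(w^2 - 3*w) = (w - 5)^2*(w - 3)*(w)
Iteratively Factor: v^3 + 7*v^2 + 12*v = (v)*(v^2 + 7*v + 12) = v*(v + 3)*(v + 4)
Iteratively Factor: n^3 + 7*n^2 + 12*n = (n)*(n^2 + 7*n + 12) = n*(n + 3)*(n + 4)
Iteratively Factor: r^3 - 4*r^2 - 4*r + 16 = (r - 2)*(r^2 - 2*r - 8) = (r - 4)*(r - 2)*(r + 2)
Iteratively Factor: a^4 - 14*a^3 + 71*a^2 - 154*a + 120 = (a - 4)*(a^3 - 10*a^2 + 31*a - 30) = (a - 5)*(a - 4)*(a^2 - 5*a + 6) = (a - 5)*(a - 4)*(a - 3)*(a - 2)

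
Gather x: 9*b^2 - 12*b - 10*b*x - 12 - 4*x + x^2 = 9*b^2 - 12*b + x^2 + x*(-10*b - 4) - 12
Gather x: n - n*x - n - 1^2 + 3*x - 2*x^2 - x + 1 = -2*x^2 + x*(2 - n)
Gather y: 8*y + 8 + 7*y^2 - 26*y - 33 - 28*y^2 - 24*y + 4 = -21*y^2 - 42*y - 21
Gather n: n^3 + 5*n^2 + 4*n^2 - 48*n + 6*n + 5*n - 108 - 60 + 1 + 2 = n^3 + 9*n^2 - 37*n - 165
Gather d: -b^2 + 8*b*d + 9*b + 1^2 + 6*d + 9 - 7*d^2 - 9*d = -b^2 + 9*b - 7*d^2 + d*(8*b - 3) + 10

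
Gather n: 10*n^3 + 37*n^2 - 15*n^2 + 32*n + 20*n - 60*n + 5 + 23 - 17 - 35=10*n^3 + 22*n^2 - 8*n - 24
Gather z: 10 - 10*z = 10 - 10*z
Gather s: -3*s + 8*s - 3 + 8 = 5*s + 5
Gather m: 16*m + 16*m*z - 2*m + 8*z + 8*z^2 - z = m*(16*z + 14) + 8*z^2 + 7*z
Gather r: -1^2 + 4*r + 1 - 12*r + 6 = 6 - 8*r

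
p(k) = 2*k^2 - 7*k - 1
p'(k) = 4*k - 7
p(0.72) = -5.00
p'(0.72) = -4.12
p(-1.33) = 11.85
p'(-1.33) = -12.32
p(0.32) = -3.04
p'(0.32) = -5.72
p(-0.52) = 3.18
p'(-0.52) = -9.08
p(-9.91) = 264.79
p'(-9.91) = -46.64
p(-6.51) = 129.33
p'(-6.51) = -33.04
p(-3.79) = 54.26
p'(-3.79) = -22.16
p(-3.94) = 57.63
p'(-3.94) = -22.76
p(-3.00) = 38.00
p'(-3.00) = -19.00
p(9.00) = 98.00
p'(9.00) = 29.00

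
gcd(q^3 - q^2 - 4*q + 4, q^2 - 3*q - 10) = q + 2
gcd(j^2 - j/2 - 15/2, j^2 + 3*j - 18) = j - 3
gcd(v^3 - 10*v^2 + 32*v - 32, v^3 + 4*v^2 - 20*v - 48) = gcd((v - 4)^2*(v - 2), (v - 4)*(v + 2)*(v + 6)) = v - 4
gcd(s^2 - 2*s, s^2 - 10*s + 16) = s - 2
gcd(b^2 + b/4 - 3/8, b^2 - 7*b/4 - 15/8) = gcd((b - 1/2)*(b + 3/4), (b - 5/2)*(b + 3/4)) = b + 3/4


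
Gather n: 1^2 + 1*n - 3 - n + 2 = 0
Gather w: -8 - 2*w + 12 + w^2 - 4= w^2 - 2*w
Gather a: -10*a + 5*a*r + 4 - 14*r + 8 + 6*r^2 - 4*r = a*(5*r - 10) + 6*r^2 - 18*r + 12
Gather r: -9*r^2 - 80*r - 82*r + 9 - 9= -9*r^2 - 162*r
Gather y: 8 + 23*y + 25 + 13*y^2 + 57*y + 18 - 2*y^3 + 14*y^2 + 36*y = -2*y^3 + 27*y^2 + 116*y + 51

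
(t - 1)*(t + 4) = t^2 + 3*t - 4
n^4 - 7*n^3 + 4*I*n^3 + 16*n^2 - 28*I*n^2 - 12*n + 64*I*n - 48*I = (n - 3)*(n - 2)^2*(n + 4*I)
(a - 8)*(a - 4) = a^2 - 12*a + 32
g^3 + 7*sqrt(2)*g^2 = g^2*(g + 7*sqrt(2))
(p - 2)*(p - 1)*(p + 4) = p^3 + p^2 - 10*p + 8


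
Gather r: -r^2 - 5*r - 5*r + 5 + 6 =-r^2 - 10*r + 11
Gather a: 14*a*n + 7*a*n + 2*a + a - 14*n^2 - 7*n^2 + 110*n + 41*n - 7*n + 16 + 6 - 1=a*(21*n + 3) - 21*n^2 + 144*n + 21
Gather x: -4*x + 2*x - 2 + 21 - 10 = 9 - 2*x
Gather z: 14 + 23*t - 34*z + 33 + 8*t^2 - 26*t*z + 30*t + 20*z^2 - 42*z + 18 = 8*t^2 + 53*t + 20*z^2 + z*(-26*t - 76) + 65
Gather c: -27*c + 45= 45 - 27*c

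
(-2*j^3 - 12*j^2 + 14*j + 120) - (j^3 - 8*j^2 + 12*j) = -3*j^3 - 4*j^2 + 2*j + 120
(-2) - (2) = -4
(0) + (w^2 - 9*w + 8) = w^2 - 9*w + 8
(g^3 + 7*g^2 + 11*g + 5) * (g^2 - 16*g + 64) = g^5 - 9*g^4 - 37*g^3 + 277*g^2 + 624*g + 320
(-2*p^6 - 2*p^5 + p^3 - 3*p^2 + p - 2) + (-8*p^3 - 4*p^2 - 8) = -2*p^6 - 2*p^5 - 7*p^3 - 7*p^2 + p - 10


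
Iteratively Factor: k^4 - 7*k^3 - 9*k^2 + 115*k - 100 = (k - 1)*(k^3 - 6*k^2 - 15*k + 100) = (k - 1)*(k + 4)*(k^2 - 10*k + 25) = (k - 5)*(k - 1)*(k + 4)*(k - 5)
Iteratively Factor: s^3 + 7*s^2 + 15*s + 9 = (s + 3)*(s^2 + 4*s + 3) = (s + 3)^2*(s + 1)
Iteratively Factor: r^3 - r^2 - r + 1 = (r - 1)*(r^2 - 1) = (r - 1)^2*(r + 1)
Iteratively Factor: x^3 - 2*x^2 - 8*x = (x + 2)*(x^2 - 4*x) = (x - 4)*(x + 2)*(x)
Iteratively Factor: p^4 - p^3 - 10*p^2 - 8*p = (p - 4)*(p^3 + 3*p^2 + 2*p) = (p - 4)*(p + 1)*(p^2 + 2*p) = p*(p - 4)*(p + 1)*(p + 2)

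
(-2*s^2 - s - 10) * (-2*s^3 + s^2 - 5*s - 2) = 4*s^5 + 29*s^3 - s^2 + 52*s + 20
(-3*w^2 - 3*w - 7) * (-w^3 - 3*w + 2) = 3*w^5 + 3*w^4 + 16*w^3 + 3*w^2 + 15*w - 14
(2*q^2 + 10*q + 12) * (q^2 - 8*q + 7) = 2*q^4 - 6*q^3 - 54*q^2 - 26*q + 84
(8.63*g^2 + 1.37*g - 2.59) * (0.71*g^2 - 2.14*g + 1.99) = 6.1273*g^4 - 17.4955*g^3 + 12.403*g^2 + 8.2689*g - 5.1541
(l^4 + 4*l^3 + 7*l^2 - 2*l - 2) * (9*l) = 9*l^5 + 36*l^4 + 63*l^3 - 18*l^2 - 18*l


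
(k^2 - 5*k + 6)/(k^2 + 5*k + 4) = (k^2 - 5*k + 6)/(k^2 + 5*k + 4)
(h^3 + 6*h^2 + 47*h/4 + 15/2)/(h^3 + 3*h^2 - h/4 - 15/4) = (h + 2)/(h - 1)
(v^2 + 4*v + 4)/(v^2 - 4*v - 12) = (v + 2)/(v - 6)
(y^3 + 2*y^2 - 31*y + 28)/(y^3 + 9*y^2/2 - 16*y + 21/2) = 2*(y - 4)/(2*y - 3)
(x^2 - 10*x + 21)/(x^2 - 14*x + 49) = (x - 3)/(x - 7)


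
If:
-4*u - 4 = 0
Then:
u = -1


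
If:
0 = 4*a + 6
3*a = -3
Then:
No Solution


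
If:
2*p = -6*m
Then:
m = -p/3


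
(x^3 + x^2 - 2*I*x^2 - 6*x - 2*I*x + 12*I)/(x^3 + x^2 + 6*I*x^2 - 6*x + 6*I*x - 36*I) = (x - 2*I)/(x + 6*I)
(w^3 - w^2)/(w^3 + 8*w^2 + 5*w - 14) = w^2/(w^2 + 9*w + 14)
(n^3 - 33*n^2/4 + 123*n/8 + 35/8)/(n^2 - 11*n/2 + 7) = (4*n^2 - 19*n - 5)/(4*(n - 2))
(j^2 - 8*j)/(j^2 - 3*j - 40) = j/(j + 5)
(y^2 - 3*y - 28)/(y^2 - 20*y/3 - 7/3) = 3*(y + 4)/(3*y + 1)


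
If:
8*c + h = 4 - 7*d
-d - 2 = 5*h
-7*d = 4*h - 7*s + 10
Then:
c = 211/124 - 119*s/124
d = 35*s/31 - 42/31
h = -7*s/31 - 4/31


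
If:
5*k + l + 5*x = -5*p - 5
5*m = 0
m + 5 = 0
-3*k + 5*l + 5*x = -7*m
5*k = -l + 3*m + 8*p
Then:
No Solution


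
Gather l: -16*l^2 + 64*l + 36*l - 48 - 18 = -16*l^2 + 100*l - 66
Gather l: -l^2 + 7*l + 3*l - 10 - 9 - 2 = -l^2 + 10*l - 21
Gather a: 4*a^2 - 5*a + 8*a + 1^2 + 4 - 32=4*a^2 + 3*a - 27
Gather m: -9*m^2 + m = -9*m^2 + m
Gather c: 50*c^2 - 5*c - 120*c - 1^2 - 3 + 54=50*c^2 - 125*c + 50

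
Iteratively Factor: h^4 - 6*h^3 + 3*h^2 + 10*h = (h - 2)*(h^3 - 4*h^2 - 5*h) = (h - 5)*(h - 2)*(h^2 + h) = (h - 5)*(h - 2)*(h + 1)*(h)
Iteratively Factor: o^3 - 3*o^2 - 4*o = (o - 4)*(o^2 + o) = o*(o - 4)*(o + 1)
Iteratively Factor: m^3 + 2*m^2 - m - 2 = (m + 2)*(m^2 - 1) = (m - 1)*(m + 2)*(m + 1)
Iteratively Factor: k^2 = (k)*(k)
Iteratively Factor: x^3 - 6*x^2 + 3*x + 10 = (x - 2)*(x^2 - 4*x - 5) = (x - 2)*(x + 1)*(x - 5)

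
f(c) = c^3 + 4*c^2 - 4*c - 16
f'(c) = 3*c^2 + 8*c - 4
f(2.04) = 0.98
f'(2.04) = 24.80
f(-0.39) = -13.89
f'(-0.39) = -6.66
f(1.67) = -6.87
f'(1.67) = 17.73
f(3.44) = 58.28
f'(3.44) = 59.02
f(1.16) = -13.70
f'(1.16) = 9.32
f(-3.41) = 4.50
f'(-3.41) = 3.60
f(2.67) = 20.87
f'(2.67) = 38.75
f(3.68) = 73.29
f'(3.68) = 66.07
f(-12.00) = -1120.00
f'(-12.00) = 332.00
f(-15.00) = -2431.00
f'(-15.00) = 551.00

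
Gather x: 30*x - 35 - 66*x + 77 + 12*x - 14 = 28 - 24*x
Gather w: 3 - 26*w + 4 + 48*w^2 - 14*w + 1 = 48*w^2 - 40*w + 8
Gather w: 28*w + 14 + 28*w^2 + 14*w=28*w^2 + 42*w + 14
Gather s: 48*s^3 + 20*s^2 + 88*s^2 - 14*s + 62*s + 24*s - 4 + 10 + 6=48*s^3 + 108*s^2 + 72*s + 12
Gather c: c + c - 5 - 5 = 2*c - 10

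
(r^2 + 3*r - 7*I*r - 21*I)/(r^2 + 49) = (r + 3)/(r + 7*I)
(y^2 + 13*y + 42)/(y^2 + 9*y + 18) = (y + 7)/(y + 3)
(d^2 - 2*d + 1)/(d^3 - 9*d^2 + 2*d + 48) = (d^2 - 2*d + 1)/(d^3 - 9*d^2 + 2*d + 48)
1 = 1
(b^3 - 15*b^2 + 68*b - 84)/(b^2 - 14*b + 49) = (b^2 - 8*b + 12)/(b - 7)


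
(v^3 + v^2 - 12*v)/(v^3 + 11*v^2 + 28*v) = (v - 3)/(v + 7)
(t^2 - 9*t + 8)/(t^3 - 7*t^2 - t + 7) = (t - 8)/(t^2 - 6*t - 7)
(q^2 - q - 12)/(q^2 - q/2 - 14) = 2*(q + 3)/(2*q + 7)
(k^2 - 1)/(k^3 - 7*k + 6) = (k + 1)/(k^2 + k - 6)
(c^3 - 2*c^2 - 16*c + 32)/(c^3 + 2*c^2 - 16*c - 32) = (c - 2)/(c + 2)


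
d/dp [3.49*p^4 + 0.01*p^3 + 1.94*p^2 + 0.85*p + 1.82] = 13.96*p^3 + 0.03*p^2 + 3.88*p + 0.85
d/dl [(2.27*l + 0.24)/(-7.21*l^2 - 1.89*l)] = (16.3667*l^2 + 3.4608*l + 0.4536)/(l^2*(51.9841*l^2 + 27.2538*l + 3.5721))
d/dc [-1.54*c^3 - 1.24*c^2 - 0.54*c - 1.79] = -4.62*c^2 - 2.48*c - 0.54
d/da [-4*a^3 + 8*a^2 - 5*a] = -12*a^2 + 16*a - 5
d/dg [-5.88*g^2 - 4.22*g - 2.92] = -11.76*g - 4.22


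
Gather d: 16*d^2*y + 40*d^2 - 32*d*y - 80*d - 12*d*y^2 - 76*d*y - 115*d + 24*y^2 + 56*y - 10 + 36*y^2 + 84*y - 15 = d^2*(16*y + 40) + d*(-12*y^2 - 108*y - 195) + 60*y^2 + 140*y - 25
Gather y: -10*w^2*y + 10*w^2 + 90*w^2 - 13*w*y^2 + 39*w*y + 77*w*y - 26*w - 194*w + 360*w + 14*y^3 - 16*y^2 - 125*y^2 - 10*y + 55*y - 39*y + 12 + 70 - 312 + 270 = 100*w^2 + 140*w + 14*y^3 + y^2*(-13*w - 141) + y*(-10*w^2 + 116*w + 6) + 40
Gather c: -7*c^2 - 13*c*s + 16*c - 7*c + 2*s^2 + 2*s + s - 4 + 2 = -7*c^2 + c*(9 - 13*s) + 2*s^2 + 3*s - 2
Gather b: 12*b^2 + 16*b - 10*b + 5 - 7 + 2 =12*b^2 + 6*b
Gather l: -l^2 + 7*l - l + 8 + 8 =-l^2 + 6*l + 16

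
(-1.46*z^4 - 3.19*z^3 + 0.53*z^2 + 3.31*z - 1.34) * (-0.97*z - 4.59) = 1.4162*z^5 + 9.7957*z^4 + 14.128*z^3 - 5.6434*z^2 - 13.8931*z + 6.1506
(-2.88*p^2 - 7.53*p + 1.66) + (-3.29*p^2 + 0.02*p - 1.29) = -6.17*p^2 - 7.51*p + 0.37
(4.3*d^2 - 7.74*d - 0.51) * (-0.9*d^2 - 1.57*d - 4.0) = -3.87*d^4 + 0.215*d^3 - 4.5892*d^2 + 31.7607*d + 2.04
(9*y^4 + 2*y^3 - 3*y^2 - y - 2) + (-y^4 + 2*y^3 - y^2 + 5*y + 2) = 8*y^4 + 4*y^3 - 4*y^2 + 4*y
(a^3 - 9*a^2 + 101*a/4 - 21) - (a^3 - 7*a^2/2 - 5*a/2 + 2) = -11*a^2/2 + 111*a/4 - 23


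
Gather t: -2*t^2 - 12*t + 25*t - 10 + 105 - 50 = -2*t^2 + 13*t + 45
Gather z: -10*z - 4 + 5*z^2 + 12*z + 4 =5*z^2 + 2*z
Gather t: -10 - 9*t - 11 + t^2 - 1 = t^2 - 9*t - 22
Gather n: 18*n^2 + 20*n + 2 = 18*n^2 + 20*n + 2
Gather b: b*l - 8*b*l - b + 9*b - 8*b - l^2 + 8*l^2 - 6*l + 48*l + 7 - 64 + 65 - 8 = -7*b*l + 7*l^2 + 42*l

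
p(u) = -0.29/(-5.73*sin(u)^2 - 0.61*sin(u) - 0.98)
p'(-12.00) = -0.19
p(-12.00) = 0.10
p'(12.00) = 0.26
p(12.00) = 0.13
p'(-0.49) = 0.32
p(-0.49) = 0.15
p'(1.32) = -0.02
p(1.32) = 0.04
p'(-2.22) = -0.09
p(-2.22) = 0.07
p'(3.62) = -0.33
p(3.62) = 0.15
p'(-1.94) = -0.04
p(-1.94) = 0.05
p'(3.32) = -0.37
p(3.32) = 0.28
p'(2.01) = 0.03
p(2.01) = 0.05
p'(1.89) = 0.02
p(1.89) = 0.04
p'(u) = -0.29*(11.46*sin(u)*cos(u) + 0.61*cos(u))/(-5.73*sin(u)^2 - 0.61*sin(u) - 0.98)^2 = -(3.3234*sin(u) + 0.1769)*cos(u)/(5.73*sin(u)^2 + 0.61*sin(u) + 0.98)^2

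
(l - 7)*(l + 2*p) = l^2 + 2*l*p - 7*l - 14*p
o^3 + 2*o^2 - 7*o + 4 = (o - 1)^2*(o + 4)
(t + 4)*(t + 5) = t^2 + 9*t + 20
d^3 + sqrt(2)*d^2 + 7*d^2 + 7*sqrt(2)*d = d*(d + 7)*(d + sqrt(2))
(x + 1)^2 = x^2 + 2*x + 1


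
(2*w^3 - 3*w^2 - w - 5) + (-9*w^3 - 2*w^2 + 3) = -7*w^3 - 5*w^2 - w - 2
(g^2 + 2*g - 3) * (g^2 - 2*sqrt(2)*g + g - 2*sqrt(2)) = g^4 - 2*sqrt(2)*g^3 + 3*g^3 - 6*sqrt(2)*g^2 - g^2 - 3*g + 2*sqrt(2)*g + 6*sqrt(2)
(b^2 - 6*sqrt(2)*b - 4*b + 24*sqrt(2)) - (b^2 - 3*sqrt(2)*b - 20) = -3*sqrt(2)*b - 4*b + 20 + 24*sqrt(2)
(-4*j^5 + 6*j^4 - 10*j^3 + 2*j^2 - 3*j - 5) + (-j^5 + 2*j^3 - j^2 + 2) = -5*j^5 + 6*j^4 - 8*j^3 + j^2 - 3*j - 3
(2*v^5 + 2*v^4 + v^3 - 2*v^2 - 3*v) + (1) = 2*v^5 + 2*v^4 + v^3 - 2*v^2 - 3*v + 1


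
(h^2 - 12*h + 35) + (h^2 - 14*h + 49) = 2*h^2 - 26*h + 84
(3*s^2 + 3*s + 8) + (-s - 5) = 3*s^2 + 2*s + 3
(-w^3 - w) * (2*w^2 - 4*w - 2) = -2*w^5 + 4*w^4 + 4*w^2 + 2*w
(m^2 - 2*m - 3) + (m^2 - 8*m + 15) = 2*m^2 - 10*m + 12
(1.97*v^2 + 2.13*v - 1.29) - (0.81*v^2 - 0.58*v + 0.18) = 1.16*v^2 + 2.71*v - 1.47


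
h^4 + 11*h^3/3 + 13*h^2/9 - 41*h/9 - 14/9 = (h - 1)*(h + 1/3)*(h + 2)*(h + 7/3)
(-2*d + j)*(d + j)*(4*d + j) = -8*d^3 - 6*d^2*j + 3*d*j^2 + j^3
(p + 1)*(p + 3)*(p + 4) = p^3 + 8*p^2 + 19*p + 12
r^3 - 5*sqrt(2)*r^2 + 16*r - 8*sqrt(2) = (r - 2*sqrt(2))^2*(r - sqrt(2))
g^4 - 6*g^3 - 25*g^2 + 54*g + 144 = (g - 8)*(g - 3)*(g + 2)*(g + 3)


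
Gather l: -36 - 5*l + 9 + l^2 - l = l^2 - 6*l - 27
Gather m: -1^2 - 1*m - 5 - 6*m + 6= -7*m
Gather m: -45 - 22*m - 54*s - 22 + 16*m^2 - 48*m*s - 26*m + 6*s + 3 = 16*m^2 + m*(-48*s - 48) - 48*s - 64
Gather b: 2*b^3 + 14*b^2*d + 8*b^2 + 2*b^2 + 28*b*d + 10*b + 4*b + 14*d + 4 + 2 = 2*b^3 + b^2*(14*d + 10) + b*(28*d + 14) + 14*d + 6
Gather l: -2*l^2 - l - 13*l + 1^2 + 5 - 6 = -2*l^2 - 14*l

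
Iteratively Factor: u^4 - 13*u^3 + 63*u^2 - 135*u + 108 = (u - 4)*(u^3 - 9*u^2 + 27*u - 27) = (u - 4)*(u - 3)*(u^2 - 6*u + 9) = (u - 4)*(u - 3)^2*(u - 3)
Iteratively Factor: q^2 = (q)*(q)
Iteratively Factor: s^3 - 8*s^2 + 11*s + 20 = (s - 4)*(s^2 - 4*s - 5) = (s - 5)*(s - 4)*(s + 1)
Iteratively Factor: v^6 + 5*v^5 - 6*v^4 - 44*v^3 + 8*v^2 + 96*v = (v + 2)*(v^5 + 3*v^4 - 12*v^3 - 20*v^2 + 48*v) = (v + 2)*(v + 4)*(v^4 - v^3 - 8*v^2 + 12*v) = (v - 2)*(v + 2)*(v + 4)*(v^3 + v^2 - 6*v) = (v - 2)^2*(v + 2)*(v + 4)*(v^2 + 3*v) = (v - 2)^2*(v + 2)*(v + 3)*(v + 4)*(v)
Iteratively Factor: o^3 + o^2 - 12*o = (o + 4)*(o^2 - 3*o) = o*(o + 4)*(o - 3)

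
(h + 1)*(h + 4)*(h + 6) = h^3 + 11*h^2 + 34*h + 24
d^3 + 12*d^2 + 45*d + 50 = (d + 2)*(d + 5)^2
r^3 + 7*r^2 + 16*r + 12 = (r + 2)^2*(r + 3)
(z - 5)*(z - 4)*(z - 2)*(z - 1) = z^4 - 12*z^3 + 49*z^2 - 78*z + 40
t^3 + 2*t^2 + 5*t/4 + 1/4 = (t + 1/2)^2*(t + 1)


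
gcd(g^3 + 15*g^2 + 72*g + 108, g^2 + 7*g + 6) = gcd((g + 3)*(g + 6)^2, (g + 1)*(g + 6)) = g + 6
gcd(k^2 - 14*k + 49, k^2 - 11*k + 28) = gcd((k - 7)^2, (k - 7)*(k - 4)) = k - 7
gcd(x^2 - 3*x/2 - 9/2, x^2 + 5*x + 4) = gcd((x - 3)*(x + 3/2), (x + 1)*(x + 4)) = 1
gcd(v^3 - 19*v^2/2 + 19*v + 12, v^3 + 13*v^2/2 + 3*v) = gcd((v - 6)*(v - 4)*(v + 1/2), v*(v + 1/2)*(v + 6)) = v + 1/2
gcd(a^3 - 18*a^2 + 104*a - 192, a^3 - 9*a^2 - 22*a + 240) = a^2 - 14*a + 48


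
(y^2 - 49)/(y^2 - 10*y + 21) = (y + 7)/(y - 3)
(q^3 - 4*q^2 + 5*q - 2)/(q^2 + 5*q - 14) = (q^2 - 2*q + 1)/(q + 7)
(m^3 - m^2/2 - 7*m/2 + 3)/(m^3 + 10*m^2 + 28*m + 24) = (2*m^2 - 5*m + 3)/(2*(m^2 + 8*m + 12))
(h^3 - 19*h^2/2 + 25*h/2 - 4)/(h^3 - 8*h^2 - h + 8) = (h - 1/2)/(h + 1)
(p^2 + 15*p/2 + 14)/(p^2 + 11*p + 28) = (p + 7/2)/(p + 7)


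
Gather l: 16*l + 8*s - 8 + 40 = 16*l + 8*s + 32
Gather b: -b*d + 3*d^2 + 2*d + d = -b*d + 3*d^2 + 3*d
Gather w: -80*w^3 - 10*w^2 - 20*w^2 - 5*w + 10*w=-80*w^3 - 30*w^2 + 5*w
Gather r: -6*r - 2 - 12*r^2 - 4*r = -12*r^2 - 10*r - 2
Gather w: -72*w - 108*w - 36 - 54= -180*w - 90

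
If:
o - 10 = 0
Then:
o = 10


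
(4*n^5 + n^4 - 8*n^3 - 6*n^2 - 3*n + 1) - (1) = 4*n^5 + n^4 - 8*n^3 - 6*n^2 - 3*n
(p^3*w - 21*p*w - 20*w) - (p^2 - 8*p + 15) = p^3*w - p^2 - 21*p*w + 8*p - 20*w - 15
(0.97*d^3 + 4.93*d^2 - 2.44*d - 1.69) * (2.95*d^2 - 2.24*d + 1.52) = 2.8615*d^5 + 12.3707*d^4 - 16.7668*d^3 + 7.9737*d^2 + 0.0768*d - 2.5688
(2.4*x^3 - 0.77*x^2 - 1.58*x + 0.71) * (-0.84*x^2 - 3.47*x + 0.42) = -2.016*x^5 - 7.6812*x^4 + 5.0071*x^3 + 4.5628*x^2 - 3.1273*x + 0.2982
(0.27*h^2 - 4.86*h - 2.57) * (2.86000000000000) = 0.7722*h^2 - 13.8996*h - 7.3502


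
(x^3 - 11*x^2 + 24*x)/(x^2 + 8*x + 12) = x*(x^2 - 11*x + 24)/(x^2 + 8*x + 12)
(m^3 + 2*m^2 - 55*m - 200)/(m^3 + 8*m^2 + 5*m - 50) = (m - 8)/(m - 2)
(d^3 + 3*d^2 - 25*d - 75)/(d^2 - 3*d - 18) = (d^2 - 25)/(d - 6)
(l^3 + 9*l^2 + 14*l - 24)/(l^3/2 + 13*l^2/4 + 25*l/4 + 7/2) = 4*(l^3 + 9*l^2 + 14*l - 24)/(2*l^3 + 13*l^2 + 25*l + 14)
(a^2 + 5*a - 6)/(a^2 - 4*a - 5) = (-a^2 - 5*a + 6)/(-a^2 + 4*a + 5)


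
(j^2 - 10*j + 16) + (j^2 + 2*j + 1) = 2*j^2 - 8*j + 17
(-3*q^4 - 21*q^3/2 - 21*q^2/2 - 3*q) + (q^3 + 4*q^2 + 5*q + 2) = -3*q^4 - 19*q^3/2 - 13*q^2/2 + 2*q + 2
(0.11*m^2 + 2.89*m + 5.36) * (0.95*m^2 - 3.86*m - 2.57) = 0.1045*m^4 + 2.3209*m^3 - 6.3461*m^2 - 28.1169*m - 13.7752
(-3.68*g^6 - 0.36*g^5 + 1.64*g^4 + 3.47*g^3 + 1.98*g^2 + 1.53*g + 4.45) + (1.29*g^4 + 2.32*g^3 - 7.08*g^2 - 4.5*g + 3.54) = -3.68*g^6 - 0.36*g^5 + 2.93*g^4 + 5.79*g^3 - 5.1*g^2 - 2.97*g + 7.99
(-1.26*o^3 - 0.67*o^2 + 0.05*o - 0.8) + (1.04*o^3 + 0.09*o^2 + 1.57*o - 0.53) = -0.22*o^3 - 0.58*o^2 + 1.62*o - 1.33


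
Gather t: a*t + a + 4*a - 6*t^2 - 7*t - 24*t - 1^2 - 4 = 5*a - 6*t^2 + t*(a - 31) - 5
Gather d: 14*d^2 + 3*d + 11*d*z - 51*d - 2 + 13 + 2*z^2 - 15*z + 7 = 14*d^2 + d*(11*z - 48) + 2*z^2 - 15*z + 18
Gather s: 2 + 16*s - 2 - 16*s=0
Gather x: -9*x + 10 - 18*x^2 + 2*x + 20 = -18*x^2 - 7*x + 30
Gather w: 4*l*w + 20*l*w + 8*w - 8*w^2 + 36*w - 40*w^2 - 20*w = -48*w^2 + w*(24*l + 24)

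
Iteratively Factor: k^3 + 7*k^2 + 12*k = (k + 4)*(k^2 + 3*k) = k*(k + 4)*(k + 3)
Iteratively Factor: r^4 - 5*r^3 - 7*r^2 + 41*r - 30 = (r - 2)*(r^3 - 3*r^2 - 13*r + 15) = (r - 2)*(r - 1)*(r^2 - 2*r - 15) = (r - 2)*(r - 1)*(r + 3)*(r - 5)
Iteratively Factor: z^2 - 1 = (z - 1)*(z + 1)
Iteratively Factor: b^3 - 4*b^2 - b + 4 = (b - 1)*(b^2 - 3*b - 4) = (b - 1)*(b + 1)*(b - 4)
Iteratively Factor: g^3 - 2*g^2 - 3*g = (g - 3)*(g^2 + g) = (g - 3)*(g + 1)*(g)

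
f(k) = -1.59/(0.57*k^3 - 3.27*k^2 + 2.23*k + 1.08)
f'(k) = -1.59*(-1.71*k^2 + 6.54*k - 2.23)/(0.57*k^3 - 3.27*k^2 + 2.23*k + 1.08)^2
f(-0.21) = -3.44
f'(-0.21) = 27.38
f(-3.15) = 0.03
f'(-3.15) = 0.02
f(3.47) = 0.24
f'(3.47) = 0.00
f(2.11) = 0.47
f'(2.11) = -0.54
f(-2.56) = 0.04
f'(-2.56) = 0.04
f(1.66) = 0.98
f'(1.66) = -2.37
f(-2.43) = 0.05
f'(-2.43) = 0.04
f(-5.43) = 0.01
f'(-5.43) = 0.00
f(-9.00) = 0.00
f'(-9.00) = 0.00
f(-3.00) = 0.03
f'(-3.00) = 0.02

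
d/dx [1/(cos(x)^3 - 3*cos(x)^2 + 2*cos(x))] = (3*sin(x) + 2*sin(x)/cos(x)^2 - 6*tan(x))/((cos(x) - 2)^2*(cos(x) - 1)^2)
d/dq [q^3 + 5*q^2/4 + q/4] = 3*q^2 + 5*q/2 + 1/4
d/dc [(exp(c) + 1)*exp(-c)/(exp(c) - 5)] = (-exp(2*c) - 2*exp(c) + 5)*exp(-c)/(exp(2*c) - 10*exp(c) + 25)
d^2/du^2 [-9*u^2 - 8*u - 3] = -18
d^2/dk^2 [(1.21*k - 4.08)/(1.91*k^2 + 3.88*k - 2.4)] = ((6.196 - 13.8666*k)*(1.91*k^2 + 3.88*k - 2.4) + (1.21*k - 4.08)*(3.82*k + 3.88)*(7.64*k + 7.76))/(1.91*k^2 + 3.88*k - 2.4)^3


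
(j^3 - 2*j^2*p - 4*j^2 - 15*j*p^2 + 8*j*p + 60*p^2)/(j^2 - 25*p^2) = (j^2 + 3*j*p - 4*j - 12*p)/(j + 5*p)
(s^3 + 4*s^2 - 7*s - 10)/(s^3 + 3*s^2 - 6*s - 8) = (s + 5)/(s + 4)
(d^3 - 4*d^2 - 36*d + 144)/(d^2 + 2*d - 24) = d - 6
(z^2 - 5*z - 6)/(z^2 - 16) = (z^2 - 5*z - 6)/(z^2 - 16)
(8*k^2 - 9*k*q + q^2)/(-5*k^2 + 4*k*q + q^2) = (-8*k + q)/(5*k + q)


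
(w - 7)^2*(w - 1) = w^3 - 15*w^2 + 63*w - 49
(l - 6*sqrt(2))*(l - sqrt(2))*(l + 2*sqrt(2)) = l^3 - 5*sqrt(2)*l^2 - 16*l + 24*sqrt(2)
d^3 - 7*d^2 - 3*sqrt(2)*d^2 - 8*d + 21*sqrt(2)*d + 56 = (d - 7)*(d - 4*sqrt(2))*(d + sqrt(2))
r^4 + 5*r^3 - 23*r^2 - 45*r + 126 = (r - 3)*(r - 2)*(r + 3)*(r + 7)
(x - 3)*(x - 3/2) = x^2 - 9*x/2 + 9/2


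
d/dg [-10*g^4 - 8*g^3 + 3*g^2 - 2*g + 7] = -40*g^3 - 24*g^2 + 6*g - 2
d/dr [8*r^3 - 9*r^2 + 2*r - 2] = 24*r^2 - 18*r + 2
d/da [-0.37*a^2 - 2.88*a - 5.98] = -0.74*a - 2.88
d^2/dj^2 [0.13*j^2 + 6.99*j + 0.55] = 0.260000000000000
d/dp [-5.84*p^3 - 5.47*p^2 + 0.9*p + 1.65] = -17.52*p^2 - 10.94*p + 0.9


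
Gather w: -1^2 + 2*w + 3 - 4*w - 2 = -2*w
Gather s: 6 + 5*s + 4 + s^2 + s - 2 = s^2 + 6*s + 8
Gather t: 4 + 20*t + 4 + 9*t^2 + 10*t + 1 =9*t^2 + 30*t + 9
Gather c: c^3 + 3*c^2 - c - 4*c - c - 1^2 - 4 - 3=c^3 + 3*c^2 - 6*c - 8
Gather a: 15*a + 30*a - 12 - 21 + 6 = 45*a - 27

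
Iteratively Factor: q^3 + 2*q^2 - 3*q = (q)*(q^2 + 2*q - 3) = q*(q + 3)*(q - 1)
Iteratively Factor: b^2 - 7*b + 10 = (b - 2)*(b - 5)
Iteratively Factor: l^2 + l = (l + 1)*(l)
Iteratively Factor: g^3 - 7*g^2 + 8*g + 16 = (g - 4)*(g^2 - 3*g - 4) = (g - 4)*(g + 1)*(g - 4)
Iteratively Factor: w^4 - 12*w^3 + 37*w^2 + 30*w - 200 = (w - 5)*(w^3 - 7*w^2 + 2*w + 40) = (w - 5)^2*(w^2 - 2*w - 8) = (w - 5)^2*(w + 2)*(w - 4)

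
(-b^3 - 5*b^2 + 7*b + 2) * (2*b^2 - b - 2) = -2*b^5 - 9*b^4 + 21*b^3 + 7*b^2 - 16*b - 4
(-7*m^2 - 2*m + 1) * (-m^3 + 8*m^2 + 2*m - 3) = 7*m^5 - 54*m^4 - 31*m^3 + 25*m^2 + 8*m - 3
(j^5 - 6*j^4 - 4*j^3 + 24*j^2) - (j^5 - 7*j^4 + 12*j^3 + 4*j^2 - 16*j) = j^4 - 16*j^3 + 20*j^2 + 16*j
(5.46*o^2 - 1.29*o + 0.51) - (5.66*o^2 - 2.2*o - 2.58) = -0.2*o^2 + 0.91*o + 3.09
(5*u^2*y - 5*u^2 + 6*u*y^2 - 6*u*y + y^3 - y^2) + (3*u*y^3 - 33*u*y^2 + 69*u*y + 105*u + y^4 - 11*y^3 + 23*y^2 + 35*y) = 5*u^2*y - 5*u^2 + 3*u*y^3 - 27*u*y^2 + 63*u*y + 105*u + y^4 - 10*y^3 + 22*y^2 + 35*y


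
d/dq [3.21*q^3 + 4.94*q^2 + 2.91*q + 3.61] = 9.63*q^2 + 9.88*q + 2.91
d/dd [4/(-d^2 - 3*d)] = 4*(2*d + 3)/(d^2*(d + 3)^2)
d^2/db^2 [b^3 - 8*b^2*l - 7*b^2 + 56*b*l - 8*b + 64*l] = 6*b - 16*l - 14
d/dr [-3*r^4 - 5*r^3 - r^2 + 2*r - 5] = -12*r^3 - 15*r^2 - 2*r + 2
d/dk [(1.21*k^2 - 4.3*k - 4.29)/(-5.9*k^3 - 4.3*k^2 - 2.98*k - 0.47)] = (7.139*k^4 - 50.74*k^3 - 98.0288*k^2 - 38.0314*k - 10.7632)/(34.81*k^6 + 50.74*k^5 + 53.654*k^4 + 31.174*k^3 + 12.9224*k^2 + 2.8012*k + 0.2209)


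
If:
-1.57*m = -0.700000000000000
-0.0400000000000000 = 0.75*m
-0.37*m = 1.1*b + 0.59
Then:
No Solution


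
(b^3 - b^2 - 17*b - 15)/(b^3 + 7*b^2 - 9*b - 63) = (b^2 - 4*b - 5)/(b^2 + 4*b - 21)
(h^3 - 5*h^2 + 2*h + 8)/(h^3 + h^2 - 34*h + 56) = (h + 1)/(h + 7)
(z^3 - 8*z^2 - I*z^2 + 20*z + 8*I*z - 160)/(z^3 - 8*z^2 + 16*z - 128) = (z - 5*I)/(z - 4*I)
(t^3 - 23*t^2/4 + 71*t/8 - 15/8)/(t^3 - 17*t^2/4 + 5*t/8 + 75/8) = (4*t - 1)/(4*t + 5)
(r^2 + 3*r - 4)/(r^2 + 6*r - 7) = (r + 4)/(r + 7)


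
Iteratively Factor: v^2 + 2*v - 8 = (v + 4)*(v - 2)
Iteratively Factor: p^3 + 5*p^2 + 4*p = (p)*(p^2 + 5*p + 4) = p*(p + 4)*(p + 1)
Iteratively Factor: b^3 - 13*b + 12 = (b + 4)*(b^2 - 4*b + 3) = (b - 1)*(b + 4)*(b - 3)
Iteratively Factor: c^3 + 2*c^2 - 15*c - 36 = (c + 3)*(c^2 - c - 12) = (c - 4)*(c + 3)*(c + 3)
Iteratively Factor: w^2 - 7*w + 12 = (w - 4)*(w - 3)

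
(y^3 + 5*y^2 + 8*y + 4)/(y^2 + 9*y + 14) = (y^2 + 3*y + 2)/(y + 7)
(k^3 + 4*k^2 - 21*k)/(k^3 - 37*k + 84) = k/(k - 4)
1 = 1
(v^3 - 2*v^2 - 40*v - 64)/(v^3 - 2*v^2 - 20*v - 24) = (v^2 - 4*v - 32)/(v^2 - 4*v - 12)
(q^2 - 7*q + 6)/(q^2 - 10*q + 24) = (q - 1)/(q - 4)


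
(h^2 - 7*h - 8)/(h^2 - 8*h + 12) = (h^2 - 7*h - 8)/(h^2 - 8*h + 12)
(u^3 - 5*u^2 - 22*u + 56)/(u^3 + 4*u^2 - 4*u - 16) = (u - 7)/(u + 2)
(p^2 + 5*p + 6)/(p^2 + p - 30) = (p^2 + 5*p + 6)/(p^2 + p - 30)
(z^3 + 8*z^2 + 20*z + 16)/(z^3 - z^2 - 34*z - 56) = (z + 2)/(z - 7)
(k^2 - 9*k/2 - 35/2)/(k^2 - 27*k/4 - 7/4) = 2*(2*k + 5)/(4*k + 1)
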